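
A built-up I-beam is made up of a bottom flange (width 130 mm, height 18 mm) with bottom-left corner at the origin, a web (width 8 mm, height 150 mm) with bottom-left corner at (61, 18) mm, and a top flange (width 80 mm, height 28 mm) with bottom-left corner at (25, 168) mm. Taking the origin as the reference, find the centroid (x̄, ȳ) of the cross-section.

bottom flange: A = 130 × 18 = 2340.00, centroid at (65.00, 9.00).
web: A = 8 × 150 = 1200.00, centroid at (65.00, 93.00).
top flange: A = 80 × 28 = 2240.00, centroid at (65.00, 182.00).
ΣA = 5780.00 mm², ΣAx̄ = 375700.00 mm³, ΣAȳ = 540340.00 mm³.
x̄ = 375700.00/5780.00 = 65.00 mm; ȳ = 540340.00/5780.00 = 93.48 mm.

x̄ = 65.00 mm, ȳ = 93.48 mm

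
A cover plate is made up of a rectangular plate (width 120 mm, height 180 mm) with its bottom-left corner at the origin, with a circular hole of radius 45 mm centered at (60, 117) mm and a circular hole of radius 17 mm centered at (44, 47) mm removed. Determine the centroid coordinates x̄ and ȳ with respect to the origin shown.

x̄ = 61.01 mm, ȳ = 80.74 mm

plate: A = 120 × 180 = 21600.00, centroid at (60.00, 90.00).
hole 1: A = −π·45² = -6361.73, centroid at (60.00, 117.00).
hole 2: A = −π·17² = -907.92, centroid at (44.00, 47.00).
ΣA = 14330.35 mm², ΣAx̄ = 874348.00 mm³, ΣAȳ = 1157005.91 mm³.
x̄ = 874348.00/14330.35 = 61.01 mm; ȳ = 1157005.91/14330.35 = 80.74 mm.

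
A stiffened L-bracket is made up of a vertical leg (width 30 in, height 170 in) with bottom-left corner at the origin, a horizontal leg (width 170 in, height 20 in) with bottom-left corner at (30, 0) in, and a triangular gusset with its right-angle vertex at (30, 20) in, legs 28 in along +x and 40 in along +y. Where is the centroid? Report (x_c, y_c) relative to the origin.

vertical leg: A = 30 × 170 = 5100.00, centroid at (15.00, 85.00).
horizontal leg: A = 170 × 20 = 3400.00, centroid at (115.00, 10.00).
gusset: A = ½·28·40 = 560.00, centroid at (39.33, 33.33).
ΣA = 9060.00 in²
ΣAx_c = (5100.00)(15.00) + (3400.00)(115.00) + (560.00)(39.33) = 489526.67 in³
ΣAy_c = (5100.00)(85.00) + (3400.00)(10.00) + (560.00)(33.33) = 486166.67 in³
x_c = 489526.67 / 9060.00 = 54.03 in
y_c = 486166.67 / 9060.00 = 53.66 in

x_c = 54.03 in, y_c = 53.66 in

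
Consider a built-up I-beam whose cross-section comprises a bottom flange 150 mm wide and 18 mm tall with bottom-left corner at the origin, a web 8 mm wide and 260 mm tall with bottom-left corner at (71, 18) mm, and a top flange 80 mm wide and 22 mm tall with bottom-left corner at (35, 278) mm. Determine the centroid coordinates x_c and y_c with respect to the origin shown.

bottom flange: A = 150 × 18 = 2700.00, centroid at (75.00, 9.00).
web: A = 8 × 260 = 2080.00, centroid at (75.00, 148.00).
top flange: A = 80 × 22 = 1760.00, centroid at (75.00, 289.00).
ΣA = 6540.00 mm², ΣAx_c = 490500.00 mm³, ΣAy_c = 840780.00 mm³.
x_c = 490500.00/6540.00 = 75.00 mm; y_c = 840780.00/6540.00 = 128.56 mm.

x_c = 75.00 mm, y_c = 128.56 mm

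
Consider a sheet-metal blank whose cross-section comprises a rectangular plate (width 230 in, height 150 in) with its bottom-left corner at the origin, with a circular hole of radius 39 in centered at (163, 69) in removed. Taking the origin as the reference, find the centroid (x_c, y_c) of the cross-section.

plate: A = 230 × 150 = 34500.00, centroid at (115.00, 75.00).
hole: A = −π·39² = -4778.36, centroid at (163.00, 69.00).
ΣA = 29721.64 in², ΣAx_c = 3188626.92 in³, ΣAy_c = 2257792.99 in³.
x_c = 3188626.92/29721.64 = 107.28 in; y_c = 2257792.99/29721.64 = 75.96 in.

x_c = 107.28 in, y_c = 75.96 in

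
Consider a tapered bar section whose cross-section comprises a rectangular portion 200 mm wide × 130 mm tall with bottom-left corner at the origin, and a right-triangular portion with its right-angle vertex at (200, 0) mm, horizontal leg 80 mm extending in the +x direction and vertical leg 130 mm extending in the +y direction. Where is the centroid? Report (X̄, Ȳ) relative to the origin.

X̄ = 121.11 mm, Ȳ = 61.39 mm

rectangular portion: A = 200 × 130 = 26000.00, centroid at (100.00, 65.00).
triangular portion: A = ½·80·130 = 5200.00, centroid at (226.67, 43.33).
ΣA = 31200.00 mm², ΣAX̄ = 3778666.67 mm³, ΣAȲ = 1915333.33 mm³.
X̄ = 3778666.67/31200.00 = 121.11 mm; Ȳ = 1915333.33/31200.00 = 61.39 mm.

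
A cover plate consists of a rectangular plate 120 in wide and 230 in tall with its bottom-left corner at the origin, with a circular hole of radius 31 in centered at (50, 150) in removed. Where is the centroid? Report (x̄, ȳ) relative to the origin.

x̄ = 61.23 in, ȳ = 110.70 in

plate: A = 120 × 230 = 27600.00, centroid at (60.00, 115.00).
hole: A = −π·31² = -3019.07, centroid at (50.00, 150.00).
ΣA = 24580.93 in²
ΣAx̄ = (27600.00)(60.00) + (-3019.07)(50.00) = 1505046.47 in³
ΣAȳ = (27600.00)(115.00) + (-3019.07)(150.00) = 2721139.42 in³
x̄ = 1505046.47 / 24580.93 = 61.23 in
ȳ = 2721139.42 / 24580.93 = 110.70 in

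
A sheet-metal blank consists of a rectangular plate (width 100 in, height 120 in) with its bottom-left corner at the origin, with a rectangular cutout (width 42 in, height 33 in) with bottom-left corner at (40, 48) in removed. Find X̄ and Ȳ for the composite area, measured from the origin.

plate: A = 100 × 120 = 12000.00, centroid at (50.00, 60.00).
hole: A = −(42 × 33) = -1386.00, centroid at (61.00, 64.50).
ΣA = 10614.00 in², ΣAX̄ = 515454.00 in³, ΣAȲ = 630603.00 in³.
X̄ = 515454.00/10614.00 = 48.56 in; Ȳ = 630603.00/10614.00 = 59.41 in.

X̄ = 48.56 in, Ȳ = 59.41 in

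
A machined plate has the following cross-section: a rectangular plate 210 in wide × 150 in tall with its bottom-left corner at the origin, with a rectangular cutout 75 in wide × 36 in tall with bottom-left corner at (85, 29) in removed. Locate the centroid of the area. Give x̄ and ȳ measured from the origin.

x̄ = 103.36 in, ȳ = 77.62 in

plate: A = 210 × 150 = 31500.00, centroid at (105.00, 75.00).
hole: A = −(75 × 36) = -2700.00, centroid at (122.50, 47.00).
ΣA = 28800.00 in², ΣAx̄ = 2976750.00 in³, ΣAȳ = 2235600.00 in³.
x̄ = 2976750.00/28800.00 = 103.36 in; ȳ = 2235600.00/28800.00 = 77.62 in.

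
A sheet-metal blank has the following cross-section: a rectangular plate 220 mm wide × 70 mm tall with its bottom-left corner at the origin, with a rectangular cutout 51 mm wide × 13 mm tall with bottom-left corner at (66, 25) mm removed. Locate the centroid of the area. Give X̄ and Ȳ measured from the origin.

X̄ = 110.83 mm, Ȳ = 35.16 mm

Part | A | x̄ᵢ | ȳᵢ | A·x̄ᵢ | A·ȳᵢ
plate | 15400.00 | 110.00 | 35.00 | 1694000.00 | 539000.00
hole | -663.00 | 91.50 | 31.50 | -60664.50 | -20884.50
Σ | 14737.00 |  |  | 1633335.50 | 518115.50
X̄ = 1633335.50 / 14737.00 = 110.83 mm
Ȳ = 518115.50 / 14737.00 = 35.16 mm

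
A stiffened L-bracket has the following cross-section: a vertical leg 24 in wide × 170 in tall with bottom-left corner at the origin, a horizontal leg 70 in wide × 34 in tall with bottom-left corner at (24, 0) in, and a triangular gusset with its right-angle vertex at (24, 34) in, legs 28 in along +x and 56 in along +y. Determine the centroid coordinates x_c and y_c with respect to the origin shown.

x_c = 29.75 in, y_c = 59.16 in

vertical leg: A = 24 × 170 = 4080.00, centroid at (12.00, 85.00).
horizontal leg: A = 70 × 34 = 2380.00, centroid at (59.00, 17.00).
gusset: A = ½·28·56 = 784.00, centroid at (33.33, 52.67).
ΣA = 7244.00 in², ΣAx_c = 215513.33 in³, ΣAy_c = 428550.67 in³.
x_c = 215513.33/7244.00 = 29.75 in; y_c = 428550.67/7244.00 = 59.16 in.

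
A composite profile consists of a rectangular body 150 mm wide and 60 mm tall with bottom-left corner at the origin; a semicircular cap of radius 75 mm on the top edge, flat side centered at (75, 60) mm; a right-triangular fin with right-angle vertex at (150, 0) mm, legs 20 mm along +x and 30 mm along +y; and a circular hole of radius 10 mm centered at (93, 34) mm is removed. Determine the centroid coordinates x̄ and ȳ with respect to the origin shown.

rectangular body: A = 150 × 60 = 9000.00, centroid at (75.00, 30.00).
semicircular top: A = ½π·75² = 8835.73, centroid at (75.00, 91.83).
triangular fin: A = ½·20·30 = 300.00, centroid at (156.67, 10.00).
hole: A = −π·10² = -314.16, centroid at (93.00, 34.00).
ΣA = 17821.57 mm²
ΣAx̄ = (9000.00)(75.00) + (8835.73)(75.00) + (300.00)(156.67) + (-314.16)(93.00) = 1355462.89 mm³
ΣAȳ = (9000.00)(30.00) + (8835.73)(91.83) + (300.00)(10.00) + (-314.16)(34.00) = 1073712.35 mm³
x̄ = 1355462.89 / 17821.57 = 76.06 mm
ȳ = 1073712.35 / 17821.57 = 60.25 mm

x̄ = 76.06 mm, ȳ = 60.25 mm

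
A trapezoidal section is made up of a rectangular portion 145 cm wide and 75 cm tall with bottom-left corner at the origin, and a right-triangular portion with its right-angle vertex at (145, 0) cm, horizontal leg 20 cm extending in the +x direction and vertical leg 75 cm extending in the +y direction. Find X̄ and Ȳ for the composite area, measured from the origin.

rectangular portion: A = 145 × 75 = 10875.00, centroid at (72.50, 37.50).
triangular portion: A = ½·20·75 = 750.00, centroid at (151.67, 25.00).
ΣA = 11625.00 cm², ΣAX̄ = 902187.50 cm³, ΣAȲ = 426562.50 cm³.
X̄ = 902187.50/11625.00 = 77.61 cm; Ȳ = 426562.50/11625.00 = 36.69 cm.

X̄ = 77.61 cm, Ȳ = 36.69 cm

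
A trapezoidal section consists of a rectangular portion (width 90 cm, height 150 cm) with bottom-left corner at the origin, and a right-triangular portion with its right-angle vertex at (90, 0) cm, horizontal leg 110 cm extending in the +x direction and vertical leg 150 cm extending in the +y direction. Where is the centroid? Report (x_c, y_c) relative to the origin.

Part | A | x̄ᵢ | ȳᵢ | A·x̄ᵢ | A·ȳᵢ
rectangular portion | 13500.00 | 45.00 | 75.00 | 607500.00 | 1012500.00
triangular portion | 8250.00 | 126.67 | 50.00 | 1045000.00 | 412500.00
Σ | 21750.00 |  |  | 1652500.00 | 1425000.00
x_c = 1652500.00 / 21750.00 = 75.98 cm
y_c = 1425000.00 / 21750.00 = 65.52 cm

x_c = 75.98 cm, y_c = 65.52 cm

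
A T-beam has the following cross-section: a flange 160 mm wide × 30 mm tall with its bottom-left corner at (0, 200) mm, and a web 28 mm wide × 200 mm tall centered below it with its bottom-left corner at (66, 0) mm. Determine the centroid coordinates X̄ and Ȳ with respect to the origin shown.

web: A = 28 × 200 = 5600.00, centroid at (80.00, 100.00).
flange: A = 160 × 30 = 4800.00, centroid at (80.00, 215.00).
ΣA = 10400.00 mm², ΣAX̄ = 832000.00 mm³, ΣAȲ = 1592000.00 mm³.
X̄ = 832000.00/10400.00 = 80.00 mm; Ȳ = 1592000.00/10400.00 = 153.08 mm.

X̄ = 80.00 mm, Ȳ = 153.08 mm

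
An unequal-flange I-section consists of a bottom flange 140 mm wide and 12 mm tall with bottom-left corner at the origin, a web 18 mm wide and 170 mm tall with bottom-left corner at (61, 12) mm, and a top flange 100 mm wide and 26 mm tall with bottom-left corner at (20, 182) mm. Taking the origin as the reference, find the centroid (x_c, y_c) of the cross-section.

x_c = 70.00 mm, y_c = 110.89 mm

Part | A | x̄ᵢ | ȳᵢ | A·x̄ᵢ | A·ȳᵢ
bottom flange | 1680.00 | 70.00 | 6.00 | 117600.00 | 10080.00
web | 3060.00 | 70.00 | 97.00 | 214200.00 | 296820.00
top flange | 2600.00 | 70.00 | 195.00 | 182000.00 | 507000.00
Σ | 7340.00 |  |  | 513800.00 | 813900.00
x_c = 513800.00 / 7340.00 = 70.00 mm
y_c = 813900.00 / 7340.00 = 110.89 mm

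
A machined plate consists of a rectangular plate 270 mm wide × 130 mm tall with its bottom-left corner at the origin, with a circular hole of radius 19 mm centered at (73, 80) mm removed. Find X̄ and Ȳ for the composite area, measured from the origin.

plate: A = 270 × 130 = 35100.00, centroid at (135.00, 65.00).
hole: A = −π·19² = -1134.11, centroid at (73.00, 80.00).
ΣA = 33965.89 mm²
ΣAX̄ = (35100.00)(135.00) + (-1134.11)(73.00) = 4655709.61 mm³
ΣAȲ = (35100.00)(65.00) + (-1134.11)(80.00) = 2190770.80 mm³
X̄ = 4655709.61 / 33965.89 = 137.07 mm
Ȳ = 2190770.80 / 33965.89 = 64.50 mm

X̄ = 137.07 mm, Ȳ = 64.50 mm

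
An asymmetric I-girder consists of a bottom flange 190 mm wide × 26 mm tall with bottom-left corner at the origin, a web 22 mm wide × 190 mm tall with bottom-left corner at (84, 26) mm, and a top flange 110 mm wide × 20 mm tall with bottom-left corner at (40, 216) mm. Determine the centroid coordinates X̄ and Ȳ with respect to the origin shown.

bottom flange: A = 190 × 26 = 4940.00, centroid at (95.00, 13.00).
web: A = 22 × 190 = 4180.00, centroid at (95.00, 121.00).
top flange: A = 110 × 20 = 2200.00, centroid at (95.00, 226.00).
ΣA = 11320.00 mm², ΣAX̄ = 1075400.00 mm³, ΣAȲ = 1067200.00 mm³.
X̄ = 1075400.00/11320.00 = 95.00 mm; Ȳ = 1067200.00/11320.00 = 94.28 mm.

X̄ = 95.00 mm, Ȳ = 94.28 mm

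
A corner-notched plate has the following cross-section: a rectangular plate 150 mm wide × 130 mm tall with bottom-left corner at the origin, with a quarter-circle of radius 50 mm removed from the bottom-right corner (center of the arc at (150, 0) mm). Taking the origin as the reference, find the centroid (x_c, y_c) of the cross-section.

x_c = 68.98 mm, y_c = 69.90 mm

Part | A | x̄ᵢ | ȳᵢ | A·x̄ᵢ | A·ȳᵢ
plate | 19500.00 | 75.00 | 65.00 | 1462500.00 | 1267500.00
removed quarter-circle | -1963.50 | 128.78 | 21.22 | -252857.64 | -41666.67
Σ | 17536.50 |  |  | 1209642.36 | 1225833.33
x_c = 1209642.36 / 17536.50 = 68.98 mm
y_c = 1225833.33 / 17536.50 = 69.90 mm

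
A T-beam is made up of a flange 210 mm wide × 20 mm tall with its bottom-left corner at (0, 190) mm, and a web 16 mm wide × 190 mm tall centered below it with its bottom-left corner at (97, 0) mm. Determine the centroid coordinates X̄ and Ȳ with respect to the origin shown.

web: A = 16 × 190 = 3040.00, centroid at (105.00, 95.00).
flange: A = 210 × 20 = 4200.00, centroid at (105.00, 200.00).
ΣA = 7240.00 mm², ΣAX̄ = 760200.00 mm³, ΣAȲ = 1128800.00 mm³.
X̄ = 760200.00/7240.00 = 105.00 mm; Ȳ = 1128800.00/7240.00 = 155.91 mm.

X̄ = 105.00 mm, Ȳ = 155.91 mm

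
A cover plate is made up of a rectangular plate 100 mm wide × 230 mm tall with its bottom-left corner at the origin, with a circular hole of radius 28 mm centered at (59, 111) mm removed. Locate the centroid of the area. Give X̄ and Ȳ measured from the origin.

plate: A = 100 × 230 = 23000.00, centroid at (50.00, 115.00).
hole: A = −π·28² = -2463.01, centroid at (59.00, 111.00).
ΣA = 20536.99 mm²
ΣAX̄ = (23000.00)(50.00) + (-2463.01)(59.00) = 1004682.49 mm³
ΣAȲ = (23000.00)(115.00) + (-2463.01)(111.00) = 2371606.04 mm³
X̄ = 1004682.49 / 20536.99 = 48.92 mm
Ȳ = 2371606.04 / 20536.99 = 115.48 mm

X̄ = 48.92 mm, Ȳ = 115.48 mm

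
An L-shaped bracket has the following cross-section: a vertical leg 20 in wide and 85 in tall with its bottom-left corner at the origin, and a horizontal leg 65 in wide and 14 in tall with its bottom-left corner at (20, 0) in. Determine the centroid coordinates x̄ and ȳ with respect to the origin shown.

x̄ = 24.82 in, ȳ = 30.12 in

Part | A | x̄ᵢ | ȳᵢ | A·x̄ᵢ | A·ȳᵢ
vertical leg | 1700.00 | 10.00 | 42.50 | 17000.00 | 72250.00
horizontal leg | 910.00 | 52.50 | 7.00 | 47775.00 | 6370.00
Σ | 2610.00 |  |  | 64775.00 | 78620.00
x̄ = 64775.00 / 2610.00 = 24.82 in
ȳ = 78620.00 / 2610.00 = 30.12 in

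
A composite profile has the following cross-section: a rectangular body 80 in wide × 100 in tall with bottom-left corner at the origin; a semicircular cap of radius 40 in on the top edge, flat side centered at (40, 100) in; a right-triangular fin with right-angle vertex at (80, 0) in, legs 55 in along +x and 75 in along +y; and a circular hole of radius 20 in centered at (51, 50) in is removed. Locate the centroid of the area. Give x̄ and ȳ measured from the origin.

x̄ = 49.41 in, ȳ = 60.32 in

rectangular body: A = 80 × 100 = 8000.00, centroid at (40.00, 50.00).
semicircular top: A = ½π·40² = 2513.27, centroid at (40.00, 116.98).
triangular fin: A = ½·55·75 = 2062.50, centroid at (98.33, 25.00).
hole: A = −π·20² = -1256.64, centroid at (51.00, 50.00).
ΣA = 11319.14 in², ΣAx̄ = 559254.97 in³, ΣAȳ = 682724.73 in³.
x̄ = 559254.97/11319.14 = 49.41 in; ȳ = 682724.73/11319.14 = 60.32 in.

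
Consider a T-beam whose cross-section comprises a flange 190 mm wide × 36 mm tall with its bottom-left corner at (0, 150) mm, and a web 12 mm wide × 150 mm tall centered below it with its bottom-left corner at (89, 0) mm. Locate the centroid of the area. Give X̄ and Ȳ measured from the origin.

X̄ = 95.00 mm, Ȳ = 148.62 mm

web: A = 12 × 150 = 1800.00, centroid at (95.00, 75.00).
flange: A = 190 × 36 = 6840.00, centroid at (95.00, 168.00).
ΣA = 8640.00 mm²
ΣAX̄ = (1800.00)(95.00) + (6840.00)(95.00) = 820800.00 mm³
ΣAȲ = (1800.00)(75.00) + (6840.00)(168.00) = 1284120.00 mm³
X̄ = 820800.00 / 8640.00 = 95.00 mm
Ȳ = 1284120.00 / 8640.00 = 148.62 mm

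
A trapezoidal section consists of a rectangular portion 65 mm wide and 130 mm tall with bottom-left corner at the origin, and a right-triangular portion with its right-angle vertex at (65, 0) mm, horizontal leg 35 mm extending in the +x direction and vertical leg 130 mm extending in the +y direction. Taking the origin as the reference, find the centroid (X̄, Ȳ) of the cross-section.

rectangular portion: A = 65 × 130 = 8450.00, centroid at (32.50, 65.00).
triangular portion: A = ½·35·130 = 2275.00, centroid at (76.67, 43.33).
ΣA = 10725.00 mm²
ΣAX̄ = (8450.00)(32.50) + (2275.00)(76.67) = 449041.67 mm³
ΣAȲ = (8450.00)(65.00) + (2275.00)(43.33) = 647833.33 mm³
X̄ = 449041.67 / 10725.00 = 41.87 mm
Ȳ = 647833.33 / 10725.00 = 60.40 mm

X̄ = 41.87 mm, Ȳ = 60.40 mm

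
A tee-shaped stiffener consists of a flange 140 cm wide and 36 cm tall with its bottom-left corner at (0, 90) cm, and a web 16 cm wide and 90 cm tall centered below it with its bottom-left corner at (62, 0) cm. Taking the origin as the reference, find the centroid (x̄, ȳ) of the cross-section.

Part | A | x̄ᵢ | ȳᵢ | A·x̄ᵢ | A·ȳᵢ
web | 1440.00 | 70.00 | 45.00 | 100800.00 | 64800.00
flange | 5040.00 | 70.00 | 108.00 | 352800.00 | 544320.00
Σ | 6480.00 |  |  | 453600.00 | 609120.00
x̄ = 453600.00 / 6480.00 = 70.00 cm
ȳ = 609120.00 / 6480.00 = 94.00 cm

x̄ = 70.00 cm, ȳ = 94.00 cm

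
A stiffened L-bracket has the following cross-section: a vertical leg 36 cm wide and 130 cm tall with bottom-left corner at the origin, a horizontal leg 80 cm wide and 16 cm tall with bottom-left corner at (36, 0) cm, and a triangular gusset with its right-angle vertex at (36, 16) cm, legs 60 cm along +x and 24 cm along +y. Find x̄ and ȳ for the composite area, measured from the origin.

x̄ = 33.21 cm, ȳ = 49.66 cm

vertical leg: A = 36 × 130 = 4680.00, centroid at (18.00, 65.00).
horizontal leg: A = 80 × 16 = 1280.00, centroid at (76.00, 8.00).
gusset: A = ½·60·24 = 720.00, centroid at (56.00, 24.00).
ΣA = 6680.00 cm², ΣAx̄ = 221840.00 cm³, ΣAȳ = 331720.00 cm³.
x̄ = 221840.00/6680.00 = 33.21 cm; ȳ = 331720.00/6680.00 = 49.66 cm.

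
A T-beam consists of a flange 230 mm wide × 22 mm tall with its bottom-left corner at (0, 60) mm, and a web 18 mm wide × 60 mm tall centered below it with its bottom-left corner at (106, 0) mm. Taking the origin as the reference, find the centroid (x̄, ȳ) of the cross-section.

web: A = 18 × 60 = 1080.00, centroid at (115.00, 30.00).
flange: A = 230 × 22 = 5060.00, centroid at (115.00, 71.00).
ΣA = 6140.00 mm², ΣAx̄ = 706100.00 mm³, ΣAȳ = 391660.00 mm³.
x̄ = 706100.00/6140.00 = 115.00 mm; ȳ = 391660.00/6140.00 = 63.79 mm.

x̄ = 115.00 mm, ȳ = 63.79 mm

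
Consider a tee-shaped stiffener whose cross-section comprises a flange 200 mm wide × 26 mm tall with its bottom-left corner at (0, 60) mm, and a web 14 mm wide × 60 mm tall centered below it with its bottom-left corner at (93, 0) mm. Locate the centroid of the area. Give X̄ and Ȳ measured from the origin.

web: A = 14 × 60 = 840.00, centroid at (100.00, 30.00).
flange: A = 200 × 26 = 5200.00, centroid at (100.00, 73.00).
ΣA = 6040.00 mm², ΣAX̄ = 604000.00 mm³, ΣAȲ = 404800.00 mm³.
X̄ = 604000.00/6040.00 = 100.00 mm; Ȳ = 404800.00/6040.00 = 67.02 mm.

X̄ = 100.00 mm, Ȳ = 67.02 mm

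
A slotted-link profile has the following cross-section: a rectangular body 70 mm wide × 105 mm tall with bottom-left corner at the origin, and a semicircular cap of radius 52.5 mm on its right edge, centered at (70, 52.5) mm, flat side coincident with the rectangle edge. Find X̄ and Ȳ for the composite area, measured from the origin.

X̄ = 56.23 mm, Ȳ = 52.50 mm

rectangular body: A = 70 × 105 = 7350.00, centroid at (35.00, 52.50).
semicircular end: A = ½π·52.5² = 4329.51, centroid at (92.28, 52.50).
ΣA = 11679.51 mm², ΣAX̄ = 656784.27 mm³, ΣAȲ = 613174.14 mm³.
X̄ = 656784.27/11679.51 = 56.23 mm; Ȳ = 613174.14/11679.51 = 52.50 mm.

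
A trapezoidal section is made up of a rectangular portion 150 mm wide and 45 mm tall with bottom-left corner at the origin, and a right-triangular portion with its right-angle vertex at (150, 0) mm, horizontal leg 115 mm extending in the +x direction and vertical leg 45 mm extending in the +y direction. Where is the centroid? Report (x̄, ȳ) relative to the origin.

rectangular portion: A = 150 × 45 = 6750.00, centroid at (75.00, 22.50).
triangular portion: A = ½·115·45 = 2587.50, centroid at (188.33, 15.00).
ΣA = 9337.50 mm²
ΣAx̄ = (6750.00)(75.00) + (2587.50)(188.33) = 993562.50 mm³
ΣAȳ = (6750.00)(22.50) + (2587.50)(15.00) = 190687.50 mm³
x̄ = 993562.50 / 9337.50 = 106.41 mm
ȳ = 190687.50 / 9337.50 = 20.42 mm

x̄ = 106.41 mm, ȳ = 20.42 mm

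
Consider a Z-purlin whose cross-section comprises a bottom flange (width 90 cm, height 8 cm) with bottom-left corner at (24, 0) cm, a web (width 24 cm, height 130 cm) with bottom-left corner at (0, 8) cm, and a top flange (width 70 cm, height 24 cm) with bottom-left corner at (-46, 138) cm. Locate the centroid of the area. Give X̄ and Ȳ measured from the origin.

bottom flange: A = 90 × 8 = 720.00, centroid at (69.00, 4.00).
web: A = 24 × 130 = 3120.00, centroid at (12.00, 73.00).
top flange: A = 70 × 24 = 1680.00, centroid at (-11.00, 150.00).
ΣA = 5520.00 cm², ΣAX̄ = 68640.00 cm³, ΣAȲ = 482640.00 cm³.
X̄ = 68640.00/5520.00 = 12.43 cm; Ȳ = 482640.00/5520.00 = 87.43 cm.

X̄ = 12.43 cm, Ȳ = 87.43 cm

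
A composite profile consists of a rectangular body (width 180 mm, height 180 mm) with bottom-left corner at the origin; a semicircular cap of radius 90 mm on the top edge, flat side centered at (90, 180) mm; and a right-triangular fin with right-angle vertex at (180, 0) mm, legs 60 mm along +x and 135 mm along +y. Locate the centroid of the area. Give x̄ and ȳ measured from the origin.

Part | A | x̄ᵢ | ȳᵢ | A·x̄ᵢ | A·ȳᵢ
rectangular body | 32400.00 | 90.00 | 90.00 | 2916000.00 | 2916000.00
semicircular top | 12723.45 | 90.00 | 218.20 | 1145110.52 | 2776221.04
triangular fin | 4050.00 | 200.00 | 45.00 | 810000.00 | 182250.00
Σ | 49173.45 |  |  | 4871110.52 | 5874471.04
x̄ = 4871110.52 / 49173.45 = 99.06 mm
ȳ = 5874471.04 / 49173.45 = 119.46 mm

x̄ = 99.06 mm, ȳ = 119.46 mm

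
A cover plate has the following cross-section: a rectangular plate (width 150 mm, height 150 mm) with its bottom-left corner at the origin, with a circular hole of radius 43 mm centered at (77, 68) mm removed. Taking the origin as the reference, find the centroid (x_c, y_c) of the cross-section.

x_c = 74.30 mm, y_c = 77.44 mm

Part | A | x̄ᵢ | ȳᵢ | A·x̄ᵢ | A·ȳᵢ
plate | 22500.00 | 75.00 | 75.00 | 1687500.00 | 1687500.00
hole | -5808.80 | 77.00 | 68.00 | -447277.97 | -394998.73
Σ | 16691.20 |  |  | 1240222.03 | 1292501.27
x_c = 1240222.03 / 16691.20 = 74.30 mm
y_c = 1292501.27 / 16691.20 = 77.44 mm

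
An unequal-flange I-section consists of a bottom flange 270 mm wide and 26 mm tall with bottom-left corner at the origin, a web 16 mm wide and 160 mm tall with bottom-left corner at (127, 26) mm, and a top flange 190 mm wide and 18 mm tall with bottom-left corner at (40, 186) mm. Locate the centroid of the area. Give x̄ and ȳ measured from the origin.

bottom flange: A = 270 × 26 = 7020.00, centroid at (135.00, 13.00).
web: A = 16 × 160 = 2560.00, centroid at (135.00, 106.00).
top flange: A = 190 × 18 = 3420.00, centroid at (135.00, 195.00).
ΣA = 13000.00 mm², ΣAx̄ = 1755000.00 mm³, ΣAȳ = 1029520.00 mm³.
x̄ = 1755000.00/13000.00 = 135.00 mm; ȳ = 1029520.00/13000.00 = 79.19 mm.

x̄ = 135.00 mm, ȳ = 79.19 mm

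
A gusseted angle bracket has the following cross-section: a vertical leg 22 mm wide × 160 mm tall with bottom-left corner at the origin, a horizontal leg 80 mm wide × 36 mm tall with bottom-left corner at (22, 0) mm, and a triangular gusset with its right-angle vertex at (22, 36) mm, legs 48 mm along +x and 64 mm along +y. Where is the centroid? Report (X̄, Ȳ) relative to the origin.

vertical leg: A = 22 × 160 = 3520.00, centroid at (11.00, 80.00).
horizontal leg: A = 80 × 36 = 2880.00, centroid at (62.00, 18.00).
gusset: A = ½·48·64 = 1536.00, centroid at (38.00, 57.33).
ΣA = 7936.00 mm², ΣAX̄ = 275648.00 mm³, ΣAȲ = 421504.00 mm³.
X̄ = 275648.00/7936.00 = 34.73 mm; Ȳ = 421504.00/7936.00 = 53.11 mm.

X̄ = 34.73 mm, Ȳ = 53.11 mm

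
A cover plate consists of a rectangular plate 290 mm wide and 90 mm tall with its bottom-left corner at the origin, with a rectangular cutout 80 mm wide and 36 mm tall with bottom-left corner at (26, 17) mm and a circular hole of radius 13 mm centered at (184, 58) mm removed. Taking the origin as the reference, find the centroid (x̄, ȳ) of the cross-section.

Part | A | x̄ᵢ | ȳᵢ | A·x̄ᵢ | A·ȳᵢ
plate | 26100.00 | 145.00 | 45.00 | 3784500.00 | 1174500.00
hole 1 | -2880.00 | 66.00 | 35.00 | -190080.00 | -100800.00
hole 2 | -530.93 | 184.00 | 58.00 | -97690.97 | -30793.89
Σ | 22689.07 |  |  | 3496729.03 | 1042906.11
x̄ = 3496729.03 / 22689.07 = 154.12 mm
ȳ = 1042906.11 / 22689.07 = 45.97 mm

x̄ = 154.12 mm, ȳ = 45.97 mm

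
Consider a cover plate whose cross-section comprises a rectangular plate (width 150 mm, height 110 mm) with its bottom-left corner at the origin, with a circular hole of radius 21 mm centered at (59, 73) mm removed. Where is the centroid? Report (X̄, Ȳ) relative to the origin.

X̄ = 76.47 mm, Ȳ = 53.35 mm

plate: A = 150 × 110 = 16500.00, centroid at (75.00, 55.00).
hole: A = −π·21² = -1385.44, centroid at (59.00, 73.00).
ΣA = 15114.56 mm²
ΣAX̄ = (16500.00)(75.00) + (-1385.44)(59.00) = 1155758.90 mm³
ΣAȲ = (16500.00)(55.00) + (-1385.44)(73.00) = 806362.71 mm³
X̄ = 1155758.90 / 15114.56 = 76.47 mm
Ȳ = 806362.71 / 15114.56 = 53.35 mm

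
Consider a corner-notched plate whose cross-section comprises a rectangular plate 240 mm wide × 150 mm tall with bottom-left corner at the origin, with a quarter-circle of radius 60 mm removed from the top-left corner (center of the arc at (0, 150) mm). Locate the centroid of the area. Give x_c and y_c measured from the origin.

x_c = 128.06 mm, y_c = 70.78 mm

Part | A | x̄ᵢ | ȳᵢ | A·x̄ᵢ | A·ȳᵢ
plate | 36000.00 | 120.00 | 75.00 | 4320000.00 | 2700000.00
removed quarter-circle | -2827.43 | 25.46 | 124.54 | -72000.00 | -352115.01
Σ | 33172.57 |  |  | 4248000.00 | 2347884.99
x_c = 4248000.00 / 33172.57 = 128.06 mm
y_c = 2347884.99 / 33172.57 = 70.78 mm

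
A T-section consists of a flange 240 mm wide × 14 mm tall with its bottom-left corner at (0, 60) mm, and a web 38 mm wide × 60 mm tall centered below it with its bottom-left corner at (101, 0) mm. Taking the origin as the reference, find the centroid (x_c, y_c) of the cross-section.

web: A = 38 × 60 = 2280.00, centroid at (120.00, 30.00).
flange: A = 240 × 14 = 3360.00, centroid at (120.00, 67.00).
ΣA = 5640.00 mm²
ΣAx_c = (2280.00)(120.00) + (3360.00)(120.00) = 676800.00 mm³
ΣAy_c = (2280.00)(30.00) + (3360.00)(67.00) = 293520.00 mm³
x_c = 676800.00 / 5640.00 = 120.00 mm
y_c = 293520.00 / 5640.00 = 52.04 mm

x_c = 120.00 mm, y_c = 52.04 mm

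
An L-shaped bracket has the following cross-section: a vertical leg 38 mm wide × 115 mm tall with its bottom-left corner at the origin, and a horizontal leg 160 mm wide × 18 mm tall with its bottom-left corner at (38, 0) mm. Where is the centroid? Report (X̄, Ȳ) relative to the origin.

vertical leg: A = 38 × 115 = 4370.00, centroid at (19.00, 57.50).
horizontal leg: A = 160 × 18 = 2880.00, centroid at (118.00, 9.00).
ΣA = 7250.00 mm²
ΣAX̄ = (4370.00)(19.00) + (2880.00)(118.00) = 422870.00 mm³
ΣAȲ = (4370.00)(57.50) + (2880.00)(9.00) = 277195.00 mm³
X̄ = 422870.00 / 7250.00 = 58.33 mm
Ȳ = 277195.00 / 7250.00 = 38.23 mm

X̄ = 58.33 mm, Ȳ = 38.23 mm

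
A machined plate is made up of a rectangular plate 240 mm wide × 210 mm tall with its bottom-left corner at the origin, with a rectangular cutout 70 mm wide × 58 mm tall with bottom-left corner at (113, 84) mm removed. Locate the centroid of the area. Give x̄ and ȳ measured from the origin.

plate: A = 240 × 210 = 50400.00, centroid at (120.00, 105.00).
hole: A = −(70 × 58) = -4060.00, centroid at (148.00, 113.00).
ΣA = 46340.00 mm², ΣAx̄ = 5447120.00 mm³, ΣAȳ = 4833220.00 mm³.
x̄ = 5447120.00/46340.00 = 117.55 mm; ȳ = 4833220.00/46340.00 = 104.30 mm.

x̄ = 117.55 mm, ȳ = 104.30 mm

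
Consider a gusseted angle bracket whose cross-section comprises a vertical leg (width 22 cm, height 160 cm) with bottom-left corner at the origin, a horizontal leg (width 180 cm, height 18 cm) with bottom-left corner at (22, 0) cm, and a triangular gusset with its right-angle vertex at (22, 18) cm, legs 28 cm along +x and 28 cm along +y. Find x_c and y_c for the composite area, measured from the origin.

x_c = 57.87 cm, y_c = 44.95 cm

Part | A | x̄ᵢ | ȳᵢ | A·x̄ᵢ | A·ȳᵢ
vertical leg | 3520.00 | 11.00 | 80.00 | 38720.00 | 281600.00
horizontal leg | 3240.00 | 112.00 | 9.00 | 362880.00 | 29160.00
gusset | 392.00 | 31.33 | 27.33 | 12282.67 | 10714.67
Σ | 7152.00 |  |  | 413882.67 | 321474.67
x_c = 413882.67 / 7152.00 = 57.87 cm
y_c = 321474.67 / 7152.00 = 44.95 cm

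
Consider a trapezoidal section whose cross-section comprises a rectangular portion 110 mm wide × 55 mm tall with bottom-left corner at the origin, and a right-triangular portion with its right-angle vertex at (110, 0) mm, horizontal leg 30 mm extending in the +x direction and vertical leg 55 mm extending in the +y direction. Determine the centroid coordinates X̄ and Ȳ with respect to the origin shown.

Part | A | x̄ᵢ | ȳᵢ | A·x̄ᵢ | A·ȳᵢ
rectangular portion | 6050.00 | 55.00 | 27.50 | 332750.00 | 166375.00
triangular portion | 825.00 | 120.00 | 18.33 | 99000.00 | 15125.00
Σ | 6875.00 |  |  | 431750.00 | 181500.00
X̄ = 431750.00 / 6875.00 = 62.80 mm
Ȳ = 181500.00 / 6875.00 = 26.40 mm

X̄ = 62.80 mm, Ȳ = 26.40 mm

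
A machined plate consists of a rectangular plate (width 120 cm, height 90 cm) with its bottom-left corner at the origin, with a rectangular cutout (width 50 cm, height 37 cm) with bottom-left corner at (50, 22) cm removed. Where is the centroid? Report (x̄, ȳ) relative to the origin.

x̄ = 56.90 cm, ȳ = 45.93 cm

plate: A = 120 × 90 = 10800.00, centroid at (60.00, 45.00).
hole: A = −(50 × 37) = -1850.00, centroid at (75.00, 40.50).
ΣA = 8950.00 cm², ΣAx̄ = 509250.00 cm³, ΣAȳ = 411075.00 cm³.
x̄ = 509250.00/8950.00 = 56.90 cm; ȳ = 411075.00/8950.00 = 45.93 cm.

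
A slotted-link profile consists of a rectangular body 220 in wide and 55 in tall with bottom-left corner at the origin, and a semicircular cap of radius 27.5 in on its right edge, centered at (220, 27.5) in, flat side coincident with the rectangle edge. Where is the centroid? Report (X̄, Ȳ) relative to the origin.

rectangular body: A = 220 × 55 = 12100.00, centroid at (110.00, 27.50).
semicircular end: A = ½π·27.5² = 1187.91, centroid at (231.67, 27.50).
ΣA = 13287.91 in²
ΣAX̄ = (12100.00)(110.00) + (1187.91)(231.67) = 1606205.82 in³
ΣAȲ = (12100.00)(27.50) + (1187.91)(27.50) = 365417.65 in³
X̄ = 1606205.82 / 13287.91 = 120.88 in
Ȳ = 365417.65 / 13287.91 = 27.50 in

X̄ = 120.88 in, Ȳ = 27.50 in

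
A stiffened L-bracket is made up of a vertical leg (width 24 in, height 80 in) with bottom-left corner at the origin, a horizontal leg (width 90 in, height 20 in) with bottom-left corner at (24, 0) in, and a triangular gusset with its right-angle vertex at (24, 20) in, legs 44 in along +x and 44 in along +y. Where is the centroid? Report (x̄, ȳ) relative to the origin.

x̄ = 39.39 in, ȳ = 27.38 in

Part | A | x̄ᵢ | ȳᵢ | A·x̄ᵢ | A·ȳᵢ
vertical leg | 1920.00 | 12.00 | 40.00 | 23040.00 | 76800.00
horizontal leg | 1800.00 | 69.00 | 10.00 | 124200.00 | 18000.00
gusset | 968.00 | 38.67 | 34.67 | 37429.33 | 33557.33
Σ | 4688.00 |  |  | 184669.33 | 128357.33
x̄ = 184669.33 / 4688.00 = 39.39 in
ȳ = 128357.33 / 4688.00 = 27.38 in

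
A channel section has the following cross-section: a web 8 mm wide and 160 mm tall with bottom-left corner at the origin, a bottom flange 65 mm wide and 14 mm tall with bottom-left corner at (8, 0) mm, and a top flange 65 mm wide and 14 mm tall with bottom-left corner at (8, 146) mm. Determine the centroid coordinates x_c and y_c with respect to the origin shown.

web: A = 8 × 160 = 1280.00, centroid at (4.00, 80.00).
bottom flange: A = 65 × 14 = 910.00, centroid at (40.50, 7.00).
top flange: A = 65 × 14 = 910.00, centroid at (40.50, 153.00).
ΣA = 3100.00 mm², ΣAx_c = 78830.00 mm³, ΣAy_c = 248000.00 mm³.
x_c = 78830.00/3100.00 = 25.43 mm; y_c = 248000.00/3100.00 = 80.00 mm.

x_c = 25.43 mm, y_c = 80.00 mm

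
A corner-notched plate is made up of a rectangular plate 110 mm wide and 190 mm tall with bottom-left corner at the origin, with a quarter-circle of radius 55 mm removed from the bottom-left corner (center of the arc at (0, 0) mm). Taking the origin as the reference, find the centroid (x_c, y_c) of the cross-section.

plate: A = 110 × 190 = 20900.00, centroid at (55.00, 95.00).
removed quarter-circle: A = −¼π·55² = -2375.83, centroid at (23.34, 23.34).
ΣA = 18524.17 mm², ΣAx_c = 1094041.67 mm³, ΣAy_c = 1930041.67 mm³.
x_c = 1094041.67/18524.17 = 59.06 mm; y_c = 1930041.67/18524.17 = 104.19 mm.

x_c = 59.06 mm, y_c = 104.19 mm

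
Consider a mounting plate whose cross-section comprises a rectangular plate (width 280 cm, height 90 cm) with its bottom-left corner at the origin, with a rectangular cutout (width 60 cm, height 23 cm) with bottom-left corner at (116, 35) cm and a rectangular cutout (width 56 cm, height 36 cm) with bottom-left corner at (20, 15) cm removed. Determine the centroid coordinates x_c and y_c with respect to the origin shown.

Part | A | x̄ᵢ | ȳᵢ | A·x̄ᵢ | A·ȳᵢ
plate | 25200.00 | 140.00 | 45.00 | 3528000.00 | 1134000.00
hole 1 | -1380.00 | 146.00 | 46.50 | -201480.00 | -64170.00
hole 2 | -2016.00 | 48.00 | 33.00 | -96768.00 | -66528.00
Σ | 21804.00 |  |  | 3229752.00 | 1003302.00
x_c = 3229752.00 / 21804.00 = 148.13 cm
y_c = 1003302.00 / 21804.00 = 46.01 cm

x_c = 148.13 cm, y_c = 46.01 cm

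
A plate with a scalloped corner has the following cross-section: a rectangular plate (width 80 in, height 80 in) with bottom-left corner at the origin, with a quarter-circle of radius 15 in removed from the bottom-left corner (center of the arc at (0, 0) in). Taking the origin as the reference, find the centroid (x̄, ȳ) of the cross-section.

x̄ = 40.96 in, ȳ = 40.96 in

plate: A = 80 × 80 = 6400.00, centroid at (40.00, 40.00).
removed quarter-circle: A = −¼π·15² = -176.71, centroid at (6.37, 6.37).
ΣA = 6223.29 in²
ΣAx̄ = (6400.00)(40.00) + (-176.71)(6.37) = 254875.00 in³
ΣAȳ = (6400.00)(40.00) + (-176.71)(6.37) = 254875.00 in³
x̄ = 254875.00 / 6223.29 = 40.96 in
ȳ = 254875.00 / 6223.29 = 40.96 in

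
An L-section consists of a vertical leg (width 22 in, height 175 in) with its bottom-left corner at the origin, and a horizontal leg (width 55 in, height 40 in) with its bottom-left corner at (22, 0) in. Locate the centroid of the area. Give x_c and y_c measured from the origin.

vertical leg: A = 22 × 175 = 3850.00, centroid at (11.00, 87.50).
horizontal leg: A = 55 × 40 = 2200.00, centroid at (49.50, 20.00).
ΣA = 6050.00 in²
ΣAx_c = (3850.00)(11.00) + (2200.00)(49.50) = 151250.00 in³
ΣAy_c = (3850.00)(87.50) + (2200.00)(20.00) = 380875.00 in³
x_c = 151250.00 / 6050.00 = 25.00 in
y_c = 380875.00 / 6050.00 = 62.95 in

x_c = 25.00 in, y_c = 62.95 in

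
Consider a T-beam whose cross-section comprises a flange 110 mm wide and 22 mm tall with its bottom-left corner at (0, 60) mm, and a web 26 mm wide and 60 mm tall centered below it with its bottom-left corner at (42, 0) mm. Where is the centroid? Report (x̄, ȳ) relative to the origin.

x̄ = 55.00 mm, ȳ = 54.93 mm

web: A = 26 × 60 = 1560.00, centroid at (55.00, 30.00).
flange: A = 110 × 22 = 2420.00, centroid at (55.00, 71.00).
ΣA = 3980.00 mm², ΣAx̄ = 218900.00 mm³, ΣAȳ = 218620.00 mm³.
x̄ = 218900.00/3980.00 = 55.00 mm; ȳ = 218620.00/3980.00 = 54.93 mm.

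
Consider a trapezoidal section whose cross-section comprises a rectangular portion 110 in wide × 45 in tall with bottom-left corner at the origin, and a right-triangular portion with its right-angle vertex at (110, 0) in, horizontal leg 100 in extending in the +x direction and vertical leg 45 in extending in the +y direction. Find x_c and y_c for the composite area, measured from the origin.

rectangular portion: A = 110 × 45 = 4950.00, centroid at (55.00, 22.50).
triangular portion: A = ½·100·45 = 2250.00, centroid at (143.33, 15.00).
ΣA = 7200.00 in²
ΣAx_c = (4950.00)(55.00) + (2250.00)(143.33) = 594750.00 in³
ΣAy_c = (4950.00)(22.50) + (2250.00)(15.00) = 145125.00 in³
x_c = 594750.00 / 7200.00 = 82.60 in
y_c = 145125.00 / 7200.00 = 20.16 in

x_c = 82.60 in, y_c = 20.16 in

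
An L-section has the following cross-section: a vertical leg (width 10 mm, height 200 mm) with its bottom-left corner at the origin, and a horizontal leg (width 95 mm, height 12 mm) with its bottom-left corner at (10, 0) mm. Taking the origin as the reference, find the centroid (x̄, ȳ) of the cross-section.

vertical leg: A = 10 × 200 = 2000.00, centroid at (5.00, 100.00).
horizontal leg: A = 95 × 12 = 1140.00, centroid at (57.50, 6.00).
ΣA = 3140.00 mm², ΣAx̄ = 75550.00 mm³, ΣAȳ = 206840.00 mm³.
x̄ = 75550.00/3140.00 = 24.06 mm; ȳ = 206840.00/3140.00 = 65.87 mm.

x̄ = 24.06 mm, ȳ = 65.87 mm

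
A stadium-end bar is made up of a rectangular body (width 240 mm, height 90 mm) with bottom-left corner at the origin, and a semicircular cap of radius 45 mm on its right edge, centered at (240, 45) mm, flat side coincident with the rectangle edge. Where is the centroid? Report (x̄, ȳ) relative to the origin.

x̄ = 137.85 mm, ȳ = 45.00 mm

rectangular body: A = 240 × 90 = 21600.00, centroid at (120.00, 45.00).
semicircular end: A = ½π·45² = 3180.86, centroid at (259.10, 45.00).
ΣA = 24780.86 mm², ΣAx̄ = 3416157.01 mm³, ΣAȳ = 1115138.82 mm³.
x̄ = 3416157.01/24780.86 = 137.85 mm; ȳ = 1115138.82/24780.86 = 45.00 mm.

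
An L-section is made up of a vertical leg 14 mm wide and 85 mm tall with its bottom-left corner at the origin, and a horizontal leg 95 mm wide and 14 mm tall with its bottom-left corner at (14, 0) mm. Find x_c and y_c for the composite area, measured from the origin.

vertical leg: A = 14 × 85 = 1190.00, centroid at (7.00, 42.50).
horizontal leg: A = 95 × 14 = 1330.00, centroid at (61.50, 7.00).
ΣA = 2520.00 mm²
ΣAx_c = (1190.00)(7.00) + (1330.00)(61.50) = 90125.00 mm³
ΣAy_c = (1190.00)(42.50) + (1330.00)(7.00) = 59885.00 mm³
x_c = 90125.00 / 2520.00 = 35.76 mm
y_c = 59885.00 / 2520.00 = 23.76 mm

x_c = 35.76 mm, y_c = 23.76 mm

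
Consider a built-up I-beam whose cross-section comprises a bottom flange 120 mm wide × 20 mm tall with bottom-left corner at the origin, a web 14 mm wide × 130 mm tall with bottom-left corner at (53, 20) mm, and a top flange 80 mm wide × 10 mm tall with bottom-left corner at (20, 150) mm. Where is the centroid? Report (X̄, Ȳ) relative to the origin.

bottom flange: A = 120 × 20 = 2400.00, centroid at (60.00, 10.00).
web: A = 14 × 130 = 1820.00, centroid at (60.00, 85.00).
top flange: A = 80 × 10 = 800.00, centroid at (60.00, 155.00).
ΣA = 5020.00 mm², ΣAX̄ = 301200.00 mm³, ΣAȲ = 302700.00 mm³.
X̄ = 301200.00/5020.00 = 60.00 mm; Ȳ = 302700.00/5020.00 = 60.30 mm.

X̄ = 60.00 mm, Ȳ = 60.30 mm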